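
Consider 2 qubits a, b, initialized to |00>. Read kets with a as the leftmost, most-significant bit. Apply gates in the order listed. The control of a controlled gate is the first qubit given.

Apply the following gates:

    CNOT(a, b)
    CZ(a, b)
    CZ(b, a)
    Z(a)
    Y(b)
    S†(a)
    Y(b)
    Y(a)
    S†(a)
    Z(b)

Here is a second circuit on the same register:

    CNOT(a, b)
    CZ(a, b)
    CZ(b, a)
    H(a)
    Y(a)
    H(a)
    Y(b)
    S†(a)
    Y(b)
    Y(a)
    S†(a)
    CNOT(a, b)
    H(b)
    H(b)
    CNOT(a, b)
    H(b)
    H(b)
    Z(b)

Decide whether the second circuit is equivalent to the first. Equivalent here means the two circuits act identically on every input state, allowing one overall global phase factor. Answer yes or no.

No, they are not equivalent — no single phase factor reconciles the two unitaries.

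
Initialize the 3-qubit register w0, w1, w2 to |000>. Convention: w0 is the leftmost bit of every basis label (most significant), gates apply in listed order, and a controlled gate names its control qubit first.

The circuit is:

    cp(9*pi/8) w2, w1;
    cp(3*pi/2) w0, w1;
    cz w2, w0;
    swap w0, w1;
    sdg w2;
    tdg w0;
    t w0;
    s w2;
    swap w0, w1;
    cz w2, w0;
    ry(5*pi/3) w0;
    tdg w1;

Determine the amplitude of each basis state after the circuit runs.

The final amplitudes are -sqrt(3)/2 on |000>, 1/2 on |100>, and 0 on every other basis state. Key observation: the block from step 3 through step 10 cancels to the identity and can be dropped.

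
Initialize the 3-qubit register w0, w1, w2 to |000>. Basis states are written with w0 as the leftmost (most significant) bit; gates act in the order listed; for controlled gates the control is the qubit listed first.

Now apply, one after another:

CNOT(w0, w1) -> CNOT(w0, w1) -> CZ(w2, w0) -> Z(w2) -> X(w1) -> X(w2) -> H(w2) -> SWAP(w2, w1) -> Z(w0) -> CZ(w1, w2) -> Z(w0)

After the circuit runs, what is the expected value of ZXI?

The observable ZXI averages to 1.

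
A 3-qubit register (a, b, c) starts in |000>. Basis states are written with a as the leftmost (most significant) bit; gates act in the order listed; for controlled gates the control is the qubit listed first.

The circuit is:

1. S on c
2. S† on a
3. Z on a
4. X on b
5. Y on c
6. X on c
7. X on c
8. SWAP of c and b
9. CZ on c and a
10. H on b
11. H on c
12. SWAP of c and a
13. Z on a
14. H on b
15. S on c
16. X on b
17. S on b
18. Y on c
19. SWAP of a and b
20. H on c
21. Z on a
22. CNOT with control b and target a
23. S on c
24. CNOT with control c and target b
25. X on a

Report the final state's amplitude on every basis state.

The resulting statevector has amplitude 0 on |000>, I/2 on |001>, -1/2 on |010>, 0 on |011>, -1/2 on |100>, 0 on |101>, 0 on |110>, I/2 on |111>.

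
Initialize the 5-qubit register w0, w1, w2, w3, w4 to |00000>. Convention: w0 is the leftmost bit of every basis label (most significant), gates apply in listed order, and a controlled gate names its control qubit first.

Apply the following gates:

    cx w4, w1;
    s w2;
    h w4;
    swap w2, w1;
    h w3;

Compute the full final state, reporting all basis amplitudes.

The resulting statevector has amplitude 1/2 on |00000>, 1/2 on |00001>, 1/2 on |00010>, 1/2 on |00011>, and 0 on every other basis state.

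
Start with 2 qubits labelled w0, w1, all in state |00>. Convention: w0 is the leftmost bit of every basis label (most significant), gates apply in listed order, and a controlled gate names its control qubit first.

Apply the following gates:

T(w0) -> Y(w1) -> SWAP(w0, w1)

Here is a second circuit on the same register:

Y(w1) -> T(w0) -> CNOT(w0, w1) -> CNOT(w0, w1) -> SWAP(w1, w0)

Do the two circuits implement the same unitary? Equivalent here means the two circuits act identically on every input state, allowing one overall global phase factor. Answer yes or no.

Yes, they are equivalent — the unitaries differ by at most a global phase.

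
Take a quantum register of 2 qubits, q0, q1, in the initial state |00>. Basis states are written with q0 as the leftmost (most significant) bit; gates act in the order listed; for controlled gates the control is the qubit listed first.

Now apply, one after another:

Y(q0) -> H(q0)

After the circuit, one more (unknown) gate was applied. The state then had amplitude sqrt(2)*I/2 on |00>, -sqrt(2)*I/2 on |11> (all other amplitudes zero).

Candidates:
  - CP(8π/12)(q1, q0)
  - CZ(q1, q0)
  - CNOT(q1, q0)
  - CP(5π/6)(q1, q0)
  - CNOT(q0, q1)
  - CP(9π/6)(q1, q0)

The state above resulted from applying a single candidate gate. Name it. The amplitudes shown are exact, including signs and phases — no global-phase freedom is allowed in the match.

It was CNOT(q0, q1) that produced the state shown.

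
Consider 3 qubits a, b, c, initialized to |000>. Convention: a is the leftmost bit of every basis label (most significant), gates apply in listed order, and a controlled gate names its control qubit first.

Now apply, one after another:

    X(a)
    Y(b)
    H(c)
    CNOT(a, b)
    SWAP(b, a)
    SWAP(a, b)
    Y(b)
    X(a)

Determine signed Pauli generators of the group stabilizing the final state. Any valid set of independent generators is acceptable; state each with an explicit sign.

One valid set of independent stabilizer generators is +IIX, +ZII, -IZI (any independent generating set of the same group is equally correct).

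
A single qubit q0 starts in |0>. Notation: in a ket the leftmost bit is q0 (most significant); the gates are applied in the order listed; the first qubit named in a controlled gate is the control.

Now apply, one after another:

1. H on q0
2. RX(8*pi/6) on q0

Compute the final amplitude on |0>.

The amplitude on |0> is -sqrt(2)/4 - sqrt(6)*I/4.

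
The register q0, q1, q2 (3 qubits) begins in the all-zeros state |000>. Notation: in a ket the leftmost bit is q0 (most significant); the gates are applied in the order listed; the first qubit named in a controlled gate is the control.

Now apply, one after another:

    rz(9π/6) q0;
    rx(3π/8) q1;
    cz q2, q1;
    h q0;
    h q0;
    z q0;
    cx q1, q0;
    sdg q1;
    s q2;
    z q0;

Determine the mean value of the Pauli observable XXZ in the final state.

In the final state, XXZ has expectation sqrt(sqrt(2) + 2)/2. Key observation: gates 4-5 undo each other exactly, leaving only the rest of the circuit to track.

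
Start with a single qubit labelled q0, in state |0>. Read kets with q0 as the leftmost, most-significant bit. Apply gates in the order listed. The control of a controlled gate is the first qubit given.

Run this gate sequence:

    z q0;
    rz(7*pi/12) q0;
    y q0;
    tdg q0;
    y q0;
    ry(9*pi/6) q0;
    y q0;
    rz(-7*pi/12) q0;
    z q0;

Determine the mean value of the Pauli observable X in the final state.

The expectation value of X is -sqrt(2)/4 + sqrt(6)/4.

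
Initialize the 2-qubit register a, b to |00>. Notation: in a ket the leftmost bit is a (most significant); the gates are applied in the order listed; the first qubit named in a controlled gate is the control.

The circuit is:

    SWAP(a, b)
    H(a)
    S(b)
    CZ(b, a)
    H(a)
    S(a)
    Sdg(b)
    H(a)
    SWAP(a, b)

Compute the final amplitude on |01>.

|01> carries amplitude sqrt(2)/2 in the final state.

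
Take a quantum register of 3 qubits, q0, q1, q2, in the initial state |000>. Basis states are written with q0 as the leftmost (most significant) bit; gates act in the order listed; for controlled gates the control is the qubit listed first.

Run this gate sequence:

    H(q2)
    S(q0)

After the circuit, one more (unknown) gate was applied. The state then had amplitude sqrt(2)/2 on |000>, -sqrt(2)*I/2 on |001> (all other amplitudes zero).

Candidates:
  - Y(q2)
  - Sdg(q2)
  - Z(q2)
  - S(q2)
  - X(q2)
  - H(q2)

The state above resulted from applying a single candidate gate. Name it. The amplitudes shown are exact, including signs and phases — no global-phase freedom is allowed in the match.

It was Sdg(q2) that produced the state shown.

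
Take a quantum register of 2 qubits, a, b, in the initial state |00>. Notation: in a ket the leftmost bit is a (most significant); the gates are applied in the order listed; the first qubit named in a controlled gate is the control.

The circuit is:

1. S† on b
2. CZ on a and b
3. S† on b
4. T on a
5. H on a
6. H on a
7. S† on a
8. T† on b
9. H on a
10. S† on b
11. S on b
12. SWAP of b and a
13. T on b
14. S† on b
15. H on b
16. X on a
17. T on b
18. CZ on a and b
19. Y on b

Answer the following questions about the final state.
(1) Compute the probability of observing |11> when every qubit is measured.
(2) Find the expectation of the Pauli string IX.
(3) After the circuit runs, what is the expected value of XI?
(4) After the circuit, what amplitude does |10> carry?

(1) The probability of measuring |11> is sqrt(2)/4 + 1/2. Key observation: gates 5-6 undo each other exactly, leaving only the rest of the circuit to track.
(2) The expectation value of IX is -1/2.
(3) In the final state, XI has expectation 0.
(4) The final state's coefficient on |10> equals -I/2 + exp(3*I*pi/4)/2.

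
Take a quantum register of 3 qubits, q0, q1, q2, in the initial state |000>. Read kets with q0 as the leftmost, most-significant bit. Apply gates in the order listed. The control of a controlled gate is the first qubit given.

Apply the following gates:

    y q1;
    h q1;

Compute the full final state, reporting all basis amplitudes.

The final amplitudes are sqrt(2)*I/2 on |000>, -sqrt(2)*I/2 on |010>, and 0 on every other basis state.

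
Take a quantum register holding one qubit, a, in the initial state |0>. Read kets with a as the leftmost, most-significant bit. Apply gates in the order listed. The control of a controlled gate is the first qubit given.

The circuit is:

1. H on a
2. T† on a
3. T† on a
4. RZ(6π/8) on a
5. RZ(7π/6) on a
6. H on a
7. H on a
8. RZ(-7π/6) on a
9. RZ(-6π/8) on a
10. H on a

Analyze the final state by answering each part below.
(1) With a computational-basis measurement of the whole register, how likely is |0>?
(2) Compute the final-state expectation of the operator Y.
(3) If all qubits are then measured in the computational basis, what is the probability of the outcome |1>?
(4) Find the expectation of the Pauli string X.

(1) Outcome |0> occurs with probability 1/2. Key observation: steps 4-9 multiply out to the identity, so the circuit reduces to the remaining gates.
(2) In the final state, Y has expectation 1.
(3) Outcome |1> occurs with probability 1/2.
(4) In the final state, X has expectation 0.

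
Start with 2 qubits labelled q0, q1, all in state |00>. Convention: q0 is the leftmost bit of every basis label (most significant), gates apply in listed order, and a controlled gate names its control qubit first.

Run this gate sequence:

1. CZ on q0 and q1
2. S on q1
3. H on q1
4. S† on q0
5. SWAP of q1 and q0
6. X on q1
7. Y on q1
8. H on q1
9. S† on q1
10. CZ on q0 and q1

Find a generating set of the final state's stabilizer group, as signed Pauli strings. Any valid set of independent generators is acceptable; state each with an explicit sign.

The final state is stabilized by the group generated by +XZ, -ZY; other independent generating sets are equally valid.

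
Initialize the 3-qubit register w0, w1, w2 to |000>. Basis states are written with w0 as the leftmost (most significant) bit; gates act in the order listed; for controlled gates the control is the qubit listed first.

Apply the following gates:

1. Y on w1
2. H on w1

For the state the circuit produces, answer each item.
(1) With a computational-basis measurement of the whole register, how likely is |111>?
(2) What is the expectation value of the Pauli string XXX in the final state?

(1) Outcome |111> occurs with probability 0.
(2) In the final state, XXX has expectation 0.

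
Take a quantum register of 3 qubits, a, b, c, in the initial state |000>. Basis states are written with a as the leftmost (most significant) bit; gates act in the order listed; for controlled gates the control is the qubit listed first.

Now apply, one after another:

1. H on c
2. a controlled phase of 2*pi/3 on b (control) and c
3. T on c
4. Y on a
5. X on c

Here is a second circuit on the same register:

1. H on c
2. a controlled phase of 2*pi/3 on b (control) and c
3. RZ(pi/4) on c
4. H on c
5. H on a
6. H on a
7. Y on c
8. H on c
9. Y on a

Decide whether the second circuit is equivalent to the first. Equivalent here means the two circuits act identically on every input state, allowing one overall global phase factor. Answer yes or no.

No — the two circuits implement different unitaries, even allowing a global phase.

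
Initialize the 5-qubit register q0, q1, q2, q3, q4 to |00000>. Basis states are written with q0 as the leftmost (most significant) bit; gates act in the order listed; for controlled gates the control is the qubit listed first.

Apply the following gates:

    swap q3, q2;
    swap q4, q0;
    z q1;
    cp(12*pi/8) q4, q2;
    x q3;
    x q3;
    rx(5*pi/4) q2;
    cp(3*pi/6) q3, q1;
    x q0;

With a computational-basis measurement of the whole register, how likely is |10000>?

Outcome |10000> occurs with probability 1/2 - sqrt(2)/4.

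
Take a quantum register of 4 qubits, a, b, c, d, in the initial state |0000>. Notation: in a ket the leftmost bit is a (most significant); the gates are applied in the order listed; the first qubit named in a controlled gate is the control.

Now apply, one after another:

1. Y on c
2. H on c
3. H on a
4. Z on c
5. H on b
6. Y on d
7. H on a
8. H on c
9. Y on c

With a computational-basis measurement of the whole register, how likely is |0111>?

A full measurement returns |0111> with probability 1/2.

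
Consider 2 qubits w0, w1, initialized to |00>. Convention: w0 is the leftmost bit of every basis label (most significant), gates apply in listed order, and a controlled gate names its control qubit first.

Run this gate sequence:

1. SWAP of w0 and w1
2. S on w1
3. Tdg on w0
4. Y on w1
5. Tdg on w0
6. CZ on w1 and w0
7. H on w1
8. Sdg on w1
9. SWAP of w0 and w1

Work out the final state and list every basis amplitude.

The final amplitudes are sqrt(2)*I/2 on |00>, 0 on |01>, -sqrt(2)/2 on |10>, 0 on |11>.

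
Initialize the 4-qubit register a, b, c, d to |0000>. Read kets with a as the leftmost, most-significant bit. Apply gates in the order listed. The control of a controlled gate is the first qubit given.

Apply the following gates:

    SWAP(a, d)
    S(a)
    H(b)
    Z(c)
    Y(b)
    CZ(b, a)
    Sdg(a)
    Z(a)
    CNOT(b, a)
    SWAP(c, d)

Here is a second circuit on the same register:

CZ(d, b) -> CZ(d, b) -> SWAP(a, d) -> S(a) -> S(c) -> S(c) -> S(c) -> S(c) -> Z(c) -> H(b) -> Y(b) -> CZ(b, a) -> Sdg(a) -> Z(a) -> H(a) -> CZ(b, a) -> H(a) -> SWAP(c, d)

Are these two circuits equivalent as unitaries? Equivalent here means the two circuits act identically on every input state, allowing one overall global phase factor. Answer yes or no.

Yes: on every input state the two circuits agree up to one overall phase factor.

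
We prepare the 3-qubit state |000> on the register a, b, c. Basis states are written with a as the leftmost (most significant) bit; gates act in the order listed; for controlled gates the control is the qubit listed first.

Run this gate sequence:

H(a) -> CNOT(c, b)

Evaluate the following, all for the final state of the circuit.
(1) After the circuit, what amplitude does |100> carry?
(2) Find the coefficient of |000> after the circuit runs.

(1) The amplitude on |100> is sqrt(2)/2.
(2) The final state's coefficient on |000> equals sqrt(2)/2.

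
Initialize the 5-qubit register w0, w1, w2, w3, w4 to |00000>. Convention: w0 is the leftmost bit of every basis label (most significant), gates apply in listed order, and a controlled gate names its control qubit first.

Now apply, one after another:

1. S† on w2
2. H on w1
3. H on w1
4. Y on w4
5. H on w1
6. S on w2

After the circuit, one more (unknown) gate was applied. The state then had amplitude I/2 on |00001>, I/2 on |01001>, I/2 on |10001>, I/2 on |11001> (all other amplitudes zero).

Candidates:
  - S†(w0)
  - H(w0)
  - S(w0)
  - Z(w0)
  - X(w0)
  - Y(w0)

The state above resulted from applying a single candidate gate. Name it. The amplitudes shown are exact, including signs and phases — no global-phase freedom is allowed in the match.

The applied gate was H(w0).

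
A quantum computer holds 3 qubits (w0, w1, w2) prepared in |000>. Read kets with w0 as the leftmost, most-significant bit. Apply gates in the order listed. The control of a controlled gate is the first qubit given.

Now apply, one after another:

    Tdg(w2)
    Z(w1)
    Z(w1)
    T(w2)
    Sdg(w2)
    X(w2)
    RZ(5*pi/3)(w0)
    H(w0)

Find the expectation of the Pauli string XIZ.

In the final state, XIZ has expectation -1. Key observation: gates 1-4 undo each other exactly, leaving only the rest of the circuit to track.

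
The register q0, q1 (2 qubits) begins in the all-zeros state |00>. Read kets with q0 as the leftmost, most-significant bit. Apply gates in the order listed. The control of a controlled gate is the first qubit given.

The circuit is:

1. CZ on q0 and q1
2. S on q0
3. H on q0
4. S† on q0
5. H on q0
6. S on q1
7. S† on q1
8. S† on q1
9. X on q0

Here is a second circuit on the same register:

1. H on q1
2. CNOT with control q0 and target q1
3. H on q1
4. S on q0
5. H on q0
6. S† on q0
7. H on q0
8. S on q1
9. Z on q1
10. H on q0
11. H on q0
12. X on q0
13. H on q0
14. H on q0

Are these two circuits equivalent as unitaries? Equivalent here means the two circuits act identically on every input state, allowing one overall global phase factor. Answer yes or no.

Yes: on every input state the two circuits agree up to one overall phase factor.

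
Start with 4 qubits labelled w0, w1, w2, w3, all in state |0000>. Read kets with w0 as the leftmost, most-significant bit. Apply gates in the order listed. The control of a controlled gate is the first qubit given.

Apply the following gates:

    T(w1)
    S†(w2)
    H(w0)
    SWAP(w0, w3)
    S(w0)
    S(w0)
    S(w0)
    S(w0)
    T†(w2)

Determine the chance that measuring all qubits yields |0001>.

A full measurement returns |0001> with probability 1/2. Key observation: steps 5-8 multiply out to the identity, so the circuit reduces to the remaining gates.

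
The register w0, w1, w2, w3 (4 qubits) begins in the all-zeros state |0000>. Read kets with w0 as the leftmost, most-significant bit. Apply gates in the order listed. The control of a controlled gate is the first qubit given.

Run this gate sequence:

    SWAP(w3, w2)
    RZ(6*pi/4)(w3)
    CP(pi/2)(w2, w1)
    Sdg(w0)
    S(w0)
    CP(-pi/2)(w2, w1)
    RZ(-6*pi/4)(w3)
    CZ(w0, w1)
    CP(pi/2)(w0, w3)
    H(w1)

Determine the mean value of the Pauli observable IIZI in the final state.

The observable IIZI averages to 1. Key observation: gates 2-7 undo each other exactly, leaving only the rest of the circuit to track.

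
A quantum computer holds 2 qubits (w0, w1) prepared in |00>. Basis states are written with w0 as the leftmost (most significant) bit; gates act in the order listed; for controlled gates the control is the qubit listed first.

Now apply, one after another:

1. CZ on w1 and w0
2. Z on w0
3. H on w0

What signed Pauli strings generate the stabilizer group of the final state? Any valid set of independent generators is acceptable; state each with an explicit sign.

The stabilizer group can be generated by +XI, +IZ, among other valid generating sets.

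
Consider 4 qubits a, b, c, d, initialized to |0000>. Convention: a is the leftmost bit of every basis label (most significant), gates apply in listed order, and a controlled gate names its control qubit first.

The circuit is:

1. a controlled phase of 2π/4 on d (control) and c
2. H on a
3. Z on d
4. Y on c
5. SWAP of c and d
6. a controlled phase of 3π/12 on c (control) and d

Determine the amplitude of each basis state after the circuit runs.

The final amplitudes are sqrt(2)*I/2 on |0001>, sqrt(2)*I/2 on |1001>, and 0 on every other basis state.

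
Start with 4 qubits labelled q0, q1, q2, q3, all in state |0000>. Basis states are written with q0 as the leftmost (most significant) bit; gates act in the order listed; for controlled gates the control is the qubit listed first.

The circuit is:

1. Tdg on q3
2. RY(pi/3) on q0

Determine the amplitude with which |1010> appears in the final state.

The final state's coefficient on |1010> equals 0.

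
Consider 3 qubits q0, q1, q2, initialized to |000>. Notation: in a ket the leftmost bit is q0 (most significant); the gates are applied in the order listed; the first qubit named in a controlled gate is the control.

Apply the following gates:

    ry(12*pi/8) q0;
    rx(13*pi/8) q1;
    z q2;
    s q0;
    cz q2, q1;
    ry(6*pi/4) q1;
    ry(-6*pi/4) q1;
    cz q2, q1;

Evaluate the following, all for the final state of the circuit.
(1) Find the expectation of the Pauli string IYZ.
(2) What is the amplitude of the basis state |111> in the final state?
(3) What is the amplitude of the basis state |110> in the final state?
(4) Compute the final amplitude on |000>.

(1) The observable IYZ averages to sqrt(sqrt(2) + 2)/2. Key observation: steps 5-8 multiply out to the identity, so the circuit reduces to the remaining gates.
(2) The amplitude on |111> is 0.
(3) The amplitude on |110> is sqrt(2)*sin(3*pi/16)/2.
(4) The amplitude on |000> is sqrt(2)*cos(3*pi/16)/2.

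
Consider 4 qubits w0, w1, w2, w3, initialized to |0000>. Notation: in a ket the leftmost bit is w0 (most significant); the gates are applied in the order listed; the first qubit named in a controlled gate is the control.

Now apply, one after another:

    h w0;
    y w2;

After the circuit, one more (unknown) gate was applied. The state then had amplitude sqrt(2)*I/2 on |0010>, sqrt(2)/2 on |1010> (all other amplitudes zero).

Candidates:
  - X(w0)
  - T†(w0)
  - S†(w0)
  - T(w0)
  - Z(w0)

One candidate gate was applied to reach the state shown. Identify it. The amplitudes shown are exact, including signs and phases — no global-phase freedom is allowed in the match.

The unique candidate consistent with the amplitudes is S†(w0).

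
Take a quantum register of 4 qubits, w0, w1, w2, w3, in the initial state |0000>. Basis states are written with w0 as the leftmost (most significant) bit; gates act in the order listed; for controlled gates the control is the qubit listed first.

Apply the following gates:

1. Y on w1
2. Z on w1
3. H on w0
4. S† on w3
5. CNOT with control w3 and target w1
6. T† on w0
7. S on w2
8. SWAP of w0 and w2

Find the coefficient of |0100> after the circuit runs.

The final state's coefficient on |0100> equals -sqrt(2)*I/2.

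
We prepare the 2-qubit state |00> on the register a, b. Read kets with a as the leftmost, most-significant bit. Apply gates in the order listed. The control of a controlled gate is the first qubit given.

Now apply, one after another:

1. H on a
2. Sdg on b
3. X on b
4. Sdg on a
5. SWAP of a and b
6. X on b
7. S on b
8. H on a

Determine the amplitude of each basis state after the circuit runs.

The final amplitudes are -I/2 on |00>, I/2 on |01>, I/2 on |10>, -I/2 on |11>.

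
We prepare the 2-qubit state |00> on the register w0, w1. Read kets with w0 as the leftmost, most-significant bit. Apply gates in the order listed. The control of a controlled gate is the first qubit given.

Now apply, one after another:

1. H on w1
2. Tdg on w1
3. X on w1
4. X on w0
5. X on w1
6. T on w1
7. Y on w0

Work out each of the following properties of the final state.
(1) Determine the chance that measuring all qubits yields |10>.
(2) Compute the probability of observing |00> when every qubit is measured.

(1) Outcome |10> occurs with probability 0.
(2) A full measurement returns |00> with probability 1/2.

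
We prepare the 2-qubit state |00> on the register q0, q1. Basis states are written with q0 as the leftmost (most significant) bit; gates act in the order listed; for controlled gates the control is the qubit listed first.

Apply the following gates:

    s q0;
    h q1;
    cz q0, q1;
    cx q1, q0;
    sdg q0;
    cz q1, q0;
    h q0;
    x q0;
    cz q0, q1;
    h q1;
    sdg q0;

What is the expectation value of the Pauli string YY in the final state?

In the final state, YY has expectation -1.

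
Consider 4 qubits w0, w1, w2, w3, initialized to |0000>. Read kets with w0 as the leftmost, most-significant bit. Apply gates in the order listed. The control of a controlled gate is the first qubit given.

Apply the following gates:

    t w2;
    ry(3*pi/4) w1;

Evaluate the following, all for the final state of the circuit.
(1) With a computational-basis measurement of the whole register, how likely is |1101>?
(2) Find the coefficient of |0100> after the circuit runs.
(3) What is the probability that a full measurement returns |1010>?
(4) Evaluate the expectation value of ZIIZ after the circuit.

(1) The probability of measuring |1101> is 0.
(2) The amplitude on |0100> is sqrt(sqrt(2) + 2)/2.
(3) The probability of measuring |1010> is 0.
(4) The observable ZIIZ averages to 1.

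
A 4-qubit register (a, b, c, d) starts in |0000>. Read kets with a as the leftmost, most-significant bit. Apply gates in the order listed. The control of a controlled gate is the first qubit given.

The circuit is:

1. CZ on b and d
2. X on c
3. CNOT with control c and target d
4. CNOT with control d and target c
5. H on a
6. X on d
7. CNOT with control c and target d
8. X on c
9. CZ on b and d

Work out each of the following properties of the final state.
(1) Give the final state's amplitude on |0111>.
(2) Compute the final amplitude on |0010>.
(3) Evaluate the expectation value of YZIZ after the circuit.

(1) |0111> carries amplitude 0 in the final state.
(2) The final state's coefficient on |0010> equals sqrt(2)/2.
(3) The observable YZIZ averages to 0.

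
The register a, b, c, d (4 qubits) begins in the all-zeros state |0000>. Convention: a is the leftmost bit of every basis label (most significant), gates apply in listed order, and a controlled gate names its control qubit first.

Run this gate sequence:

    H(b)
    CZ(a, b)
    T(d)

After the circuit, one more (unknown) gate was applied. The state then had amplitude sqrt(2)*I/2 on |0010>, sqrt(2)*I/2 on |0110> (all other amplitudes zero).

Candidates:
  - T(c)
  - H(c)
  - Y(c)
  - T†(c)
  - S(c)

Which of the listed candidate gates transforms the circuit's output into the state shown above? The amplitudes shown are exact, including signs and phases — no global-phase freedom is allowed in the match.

The applied gate was Y(c).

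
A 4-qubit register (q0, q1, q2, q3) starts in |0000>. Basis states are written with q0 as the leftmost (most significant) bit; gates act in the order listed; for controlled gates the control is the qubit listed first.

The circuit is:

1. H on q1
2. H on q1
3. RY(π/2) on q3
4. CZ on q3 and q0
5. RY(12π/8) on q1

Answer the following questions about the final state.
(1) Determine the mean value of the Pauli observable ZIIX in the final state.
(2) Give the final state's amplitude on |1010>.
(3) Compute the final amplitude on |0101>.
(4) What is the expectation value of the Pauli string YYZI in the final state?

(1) The expectation value of ZIIX is 1. Key observation: steps 1-2 multiply out to the identity, so the circuit reduces to the remaining gates.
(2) |1010> carries amplitude 0 in the final state.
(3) The amplitude on |0101> is 1/2.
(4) The observable YYZI averages to 0.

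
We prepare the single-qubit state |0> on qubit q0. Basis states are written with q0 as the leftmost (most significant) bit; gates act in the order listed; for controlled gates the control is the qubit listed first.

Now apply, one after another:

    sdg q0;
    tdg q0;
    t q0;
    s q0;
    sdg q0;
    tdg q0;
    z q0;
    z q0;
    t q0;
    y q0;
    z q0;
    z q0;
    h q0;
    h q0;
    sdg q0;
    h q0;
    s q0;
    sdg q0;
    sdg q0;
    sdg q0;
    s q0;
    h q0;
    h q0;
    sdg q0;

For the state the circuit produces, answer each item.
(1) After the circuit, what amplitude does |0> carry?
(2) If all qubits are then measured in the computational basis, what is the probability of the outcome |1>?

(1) The final state's coefficient on |0> equals sqrt(2)/2. Key observation: the block from step 1 through step 4 cancels to the identity and can be dropped.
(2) A full measurement returns |1> with probability 1/2.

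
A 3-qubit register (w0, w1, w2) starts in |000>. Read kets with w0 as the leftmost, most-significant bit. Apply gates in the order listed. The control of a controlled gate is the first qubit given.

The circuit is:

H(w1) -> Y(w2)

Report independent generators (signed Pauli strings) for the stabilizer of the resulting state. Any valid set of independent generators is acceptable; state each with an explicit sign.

One valid set of independent stabilizer generators is +IXI, +ZII, -IIZ (any independent generating set of the same group is equally correct).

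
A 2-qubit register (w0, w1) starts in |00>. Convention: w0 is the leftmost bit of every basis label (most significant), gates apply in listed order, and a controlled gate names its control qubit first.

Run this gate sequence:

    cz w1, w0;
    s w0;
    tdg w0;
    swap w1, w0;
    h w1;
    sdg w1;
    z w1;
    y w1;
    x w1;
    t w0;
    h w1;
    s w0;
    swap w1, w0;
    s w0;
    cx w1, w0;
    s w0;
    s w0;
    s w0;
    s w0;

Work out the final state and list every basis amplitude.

After the circuit, the state carries amplitude 1/2 + I/2 on |00>, 0 on |01>, -1/2 - I/2 on |10>, 0 on |11>. Key observation: steps 16-19 multiply out to the identity, so the circuit reduces to the remaining gates.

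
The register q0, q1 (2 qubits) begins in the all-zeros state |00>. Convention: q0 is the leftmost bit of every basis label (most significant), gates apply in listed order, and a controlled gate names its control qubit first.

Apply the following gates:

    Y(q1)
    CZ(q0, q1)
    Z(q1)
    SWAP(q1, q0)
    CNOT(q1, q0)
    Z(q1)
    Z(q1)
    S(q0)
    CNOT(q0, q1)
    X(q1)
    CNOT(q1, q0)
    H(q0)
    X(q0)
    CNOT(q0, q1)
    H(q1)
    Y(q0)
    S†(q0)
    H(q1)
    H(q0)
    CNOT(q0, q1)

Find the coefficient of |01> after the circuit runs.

|01> carries amplitude -I/2 in the final state.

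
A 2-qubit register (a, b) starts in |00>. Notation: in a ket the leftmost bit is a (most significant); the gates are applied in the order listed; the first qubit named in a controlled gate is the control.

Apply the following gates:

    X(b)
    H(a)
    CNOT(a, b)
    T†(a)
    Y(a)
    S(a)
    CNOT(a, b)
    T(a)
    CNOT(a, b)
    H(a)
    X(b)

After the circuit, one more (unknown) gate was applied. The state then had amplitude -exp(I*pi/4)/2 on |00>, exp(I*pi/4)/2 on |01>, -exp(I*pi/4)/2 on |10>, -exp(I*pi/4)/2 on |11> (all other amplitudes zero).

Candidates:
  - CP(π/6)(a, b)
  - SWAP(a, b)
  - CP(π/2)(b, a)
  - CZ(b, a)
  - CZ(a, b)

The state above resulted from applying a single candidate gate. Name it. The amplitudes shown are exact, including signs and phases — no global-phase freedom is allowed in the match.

The applied gate was SWAP(a, b).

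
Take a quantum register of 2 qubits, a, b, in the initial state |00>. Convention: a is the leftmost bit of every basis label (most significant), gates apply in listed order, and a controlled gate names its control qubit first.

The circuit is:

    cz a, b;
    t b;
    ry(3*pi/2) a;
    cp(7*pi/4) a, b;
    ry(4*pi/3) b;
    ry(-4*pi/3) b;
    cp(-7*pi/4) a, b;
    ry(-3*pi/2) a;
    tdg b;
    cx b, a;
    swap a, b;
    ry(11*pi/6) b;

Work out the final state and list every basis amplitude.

The final amplitudes are -sqrt(6)/4 - sqrt(2)/4 on |00>, -sqrt(2)/4 + sqrt(6)/4 on |01>, 0 on |10>, 0 on |11>. Key observation: gates 2-9 undo each other exactly, leaving only the rest of the circuit to track.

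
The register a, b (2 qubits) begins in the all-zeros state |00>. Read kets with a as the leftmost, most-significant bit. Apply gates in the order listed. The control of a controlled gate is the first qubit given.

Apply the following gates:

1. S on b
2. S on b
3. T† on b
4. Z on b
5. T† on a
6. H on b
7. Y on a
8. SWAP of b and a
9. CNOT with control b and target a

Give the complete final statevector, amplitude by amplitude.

The final amplitudes are 0 on |00>, sqrt(2)*I/2 on |01>, 0 on |10>, sqrt(2)*I/2 on |11>.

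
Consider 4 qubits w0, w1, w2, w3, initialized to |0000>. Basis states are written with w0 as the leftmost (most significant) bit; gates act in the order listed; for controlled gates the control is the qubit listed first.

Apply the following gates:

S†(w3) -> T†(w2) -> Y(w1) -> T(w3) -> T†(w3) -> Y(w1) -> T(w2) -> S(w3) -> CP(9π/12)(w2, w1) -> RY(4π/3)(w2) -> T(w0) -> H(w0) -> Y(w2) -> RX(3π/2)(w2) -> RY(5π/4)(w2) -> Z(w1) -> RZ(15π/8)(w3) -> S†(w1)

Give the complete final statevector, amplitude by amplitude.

After the circuit, the state carries amplitude sqrt(3)*sqrt(sqrt(2)/4 + 1/2)*exp(-15*I*pi/16)/4 + sqrt(1/2 - sqrt(2)/4)*exp(-15*I*pi/16)/4 - sqrt(3)*I*sqrt(1/2 - sqrt(2)/4)*exp(-15*I*pi/16)/4 - I*sqrt(sqrt(2)/4 + 1/2)*exp(-15*I*pi/16)/4 on |0000>, sqrt(3)*I*sqrt(sqrt(2)/4 + 1/2)*exp(-15*I*pi/16)/4 + sqrt(3)*sqrt(1/2 - sqrt(2)/4)*exp(-15*I*pi/16)/4 - sqrt(sqrt(2)/4 + 1/2)*exp(-15*I*pi/16)/4 - I*sqrt(1/2 - sqrt(2)/4)*exp(-15*I*pi/16)/4 on |0010>, sqrt(3)*sqrt(sqrt(2)/4 + 1/2)*exp(-15*I*pi/16)/4 + sqrt(1/2 - sqrt(2)/4)*exp(-15*I*pi/16)/4 - sqrt(3)*I*sqrt(1/2 - sqrt(2)/4)*exp(-15*I*pi/16)/4 - I*sqrt(sqrt(2)/4 + 1/2)*exp(-15*I*pi/16)/4 on |1000>, sqrt(3)*I*sqrt(sqrt(2)/4 + 1/2)*exp(-15*I*pi/16)/4 + sqrt(3)*sqrt(1/2 - sqrt(2)/4)*exp(-15*I*pi/16)/4 - sqrt(sqrt(2)/4 + 1/2)*exp(-15*I*pi/16)/4 - I*sqrt(1/2 - sqrt(2)/4)*exp(-15*I*pi/16)/4 on |1010>, and 0 on every other basis state.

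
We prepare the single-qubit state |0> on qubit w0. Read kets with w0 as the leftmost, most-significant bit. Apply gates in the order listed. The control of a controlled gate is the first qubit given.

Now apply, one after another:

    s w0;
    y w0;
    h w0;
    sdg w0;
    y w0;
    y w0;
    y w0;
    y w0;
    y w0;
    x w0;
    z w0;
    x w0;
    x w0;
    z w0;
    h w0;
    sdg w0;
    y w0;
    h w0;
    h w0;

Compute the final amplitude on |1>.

The final state's coefficient on |1> equals -1/2 - I/2. Key observation: gates 12-13 undo each other exactly, leaving only the rest of the circuit to track.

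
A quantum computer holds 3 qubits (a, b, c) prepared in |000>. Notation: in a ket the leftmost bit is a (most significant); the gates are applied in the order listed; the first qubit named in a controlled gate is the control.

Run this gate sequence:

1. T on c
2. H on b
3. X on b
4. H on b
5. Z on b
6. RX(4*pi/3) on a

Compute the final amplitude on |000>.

The final state's coefficient on |000> equals -1/2. Key observation: the block from step 2 through step 5 cancels to the identity and can be dropped.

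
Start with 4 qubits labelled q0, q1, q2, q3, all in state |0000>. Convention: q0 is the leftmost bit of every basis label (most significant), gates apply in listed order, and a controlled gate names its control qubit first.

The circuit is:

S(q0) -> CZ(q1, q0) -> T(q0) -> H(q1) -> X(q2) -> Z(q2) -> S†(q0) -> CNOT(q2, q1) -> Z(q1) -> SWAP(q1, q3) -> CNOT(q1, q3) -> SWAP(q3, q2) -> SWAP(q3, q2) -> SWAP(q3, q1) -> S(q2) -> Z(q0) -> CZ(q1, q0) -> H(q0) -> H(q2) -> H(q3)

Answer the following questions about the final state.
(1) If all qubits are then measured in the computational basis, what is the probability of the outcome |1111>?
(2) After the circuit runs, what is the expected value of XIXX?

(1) Outcome |1111> occurs with probability 1/16. Key observation: steps 12-13 multiply out to the identity, so the circuit reduces to the remaining gates.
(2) The expectation value of XIXX is -1.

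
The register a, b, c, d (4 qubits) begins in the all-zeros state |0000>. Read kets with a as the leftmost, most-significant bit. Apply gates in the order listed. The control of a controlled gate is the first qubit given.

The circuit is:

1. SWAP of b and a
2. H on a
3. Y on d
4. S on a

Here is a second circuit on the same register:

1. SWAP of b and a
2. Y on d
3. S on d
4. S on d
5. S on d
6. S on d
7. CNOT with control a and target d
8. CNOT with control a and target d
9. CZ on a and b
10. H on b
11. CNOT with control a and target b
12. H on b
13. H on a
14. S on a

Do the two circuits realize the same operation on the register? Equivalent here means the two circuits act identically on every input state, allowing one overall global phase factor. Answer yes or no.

Yes — the two circuits implement the same unitary up to a global phase.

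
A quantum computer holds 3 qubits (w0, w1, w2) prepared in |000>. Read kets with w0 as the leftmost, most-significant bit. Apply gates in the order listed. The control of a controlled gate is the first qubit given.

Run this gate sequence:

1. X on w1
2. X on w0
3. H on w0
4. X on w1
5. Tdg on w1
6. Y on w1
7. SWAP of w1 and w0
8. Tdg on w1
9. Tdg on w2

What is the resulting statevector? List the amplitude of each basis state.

The resulting statevector has amplitude sqrt(2)*I/2 on |100>, -sqrt(2)*exp(I*pi/4)/2 on |110>, and 0 on every other basis state.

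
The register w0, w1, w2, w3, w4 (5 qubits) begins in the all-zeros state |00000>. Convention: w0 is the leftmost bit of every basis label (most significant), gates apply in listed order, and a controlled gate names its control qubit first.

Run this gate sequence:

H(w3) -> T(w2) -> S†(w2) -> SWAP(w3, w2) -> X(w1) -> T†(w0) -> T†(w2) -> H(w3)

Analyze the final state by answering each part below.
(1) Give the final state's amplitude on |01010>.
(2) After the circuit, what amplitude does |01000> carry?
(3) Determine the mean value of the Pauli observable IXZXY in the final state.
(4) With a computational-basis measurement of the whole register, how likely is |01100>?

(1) |01010> carries amplitude 1/2 in the final state.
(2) The amplitude on |01000> is 1/2.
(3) The observable IXZXY averages to 0.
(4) Outcome |01100> occurs with probability 1/4.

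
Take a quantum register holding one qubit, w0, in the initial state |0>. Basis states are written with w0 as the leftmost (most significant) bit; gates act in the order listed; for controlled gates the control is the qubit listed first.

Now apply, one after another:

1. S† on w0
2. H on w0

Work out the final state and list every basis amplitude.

The resulting statevector has amplitude sqrt(2)/2 on |0>, sqrt(2)/2 on |1>.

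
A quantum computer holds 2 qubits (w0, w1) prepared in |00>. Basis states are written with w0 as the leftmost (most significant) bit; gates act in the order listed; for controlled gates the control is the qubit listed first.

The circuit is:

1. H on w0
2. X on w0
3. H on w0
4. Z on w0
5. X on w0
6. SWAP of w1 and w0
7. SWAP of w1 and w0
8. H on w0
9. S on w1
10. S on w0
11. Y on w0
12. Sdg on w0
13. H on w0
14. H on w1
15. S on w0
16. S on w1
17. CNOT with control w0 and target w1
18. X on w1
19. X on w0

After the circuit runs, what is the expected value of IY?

In the final state, IY has expectation 1. Key observation: gates 1-4 undo each other exactly, leaving only the rest of the circuit to track.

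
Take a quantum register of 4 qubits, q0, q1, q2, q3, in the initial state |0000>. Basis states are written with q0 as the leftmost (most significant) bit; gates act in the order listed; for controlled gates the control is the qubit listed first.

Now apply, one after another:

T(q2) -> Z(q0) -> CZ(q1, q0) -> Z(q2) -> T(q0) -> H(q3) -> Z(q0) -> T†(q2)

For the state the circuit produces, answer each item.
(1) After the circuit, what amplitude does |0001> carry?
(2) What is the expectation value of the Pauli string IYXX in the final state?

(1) |0001> carries amplitude sqrt(2)/2 in the final state.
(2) The observable IYXX averages to 0.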